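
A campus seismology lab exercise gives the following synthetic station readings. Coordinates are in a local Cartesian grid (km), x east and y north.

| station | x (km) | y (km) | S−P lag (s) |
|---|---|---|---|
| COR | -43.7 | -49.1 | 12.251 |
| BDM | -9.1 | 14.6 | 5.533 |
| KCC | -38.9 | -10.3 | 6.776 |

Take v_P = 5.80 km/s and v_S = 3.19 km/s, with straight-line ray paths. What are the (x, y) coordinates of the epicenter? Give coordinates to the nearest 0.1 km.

x ≈ -40.8 km, y ≈ 37.7 km

Distance from S−P lag: d = Δt · v_P v_S / (v_P − v_S) = Δt · (5.80·3.19)/(5.80−3.19) ≈ 7.0889·Δt.
So d_COR = 86.85, d_BDM = 39.22, d_KCC = 48.03 km.
Circle about each station: (x + 43.7)² + (y + 49.1)² = 86.85²; (x + 9.1)² + (y − 14.6)² = 39.22²; (x + 38.9)² + (y + 10.3)² = 48.03².
Subtracting the COR equation from the BDM and KCC equations removes the quadratic terms:
69.2 x + 127.4 y = 1980.18
9.6 x + 77.6 y = 2534.84
Solving the 2×2 system: x ≈ -40.8, y ≈ 37.7 km.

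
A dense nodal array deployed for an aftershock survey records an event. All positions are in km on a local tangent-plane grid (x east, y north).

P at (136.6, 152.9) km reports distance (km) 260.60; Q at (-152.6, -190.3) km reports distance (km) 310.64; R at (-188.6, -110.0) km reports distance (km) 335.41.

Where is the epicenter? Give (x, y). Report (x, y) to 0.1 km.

146.8 km east, -107.5 km north

Circle about each station: (x − 136.6)² + (y − 152.9)² = 260.60²; (x + 152.6)² + (y + 190.3)² = 310.64²; (x + 188.6)² + (y + 110.0)² = 335.41².
Subtracting the P equation from the Q and R equations removes the quadratic terms:
-578.4 x − 686.4 y = -11121.97
-650.4 x − 525.8 y = -38955.52
Solving the 2×2 system: x ≈ 146.8, y ≈ -107.5 km.
Check against P (with the unrounded x, y): √((x − 136.6)²+(y − 152.9)²) = 260.60 ≈ 260.60 km. ✓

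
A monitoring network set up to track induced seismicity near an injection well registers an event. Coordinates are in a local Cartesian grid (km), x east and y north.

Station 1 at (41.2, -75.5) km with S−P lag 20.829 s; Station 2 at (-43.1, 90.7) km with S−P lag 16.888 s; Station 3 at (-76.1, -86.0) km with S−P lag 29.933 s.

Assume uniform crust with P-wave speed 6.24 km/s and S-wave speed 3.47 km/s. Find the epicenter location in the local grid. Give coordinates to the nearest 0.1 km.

x ≈ 88.5 km, y ≈ 80.3 km

Distance from S−P lag: d = Δt · v_P v_S / (v_P − v_S) = Δt · (6.24·3.47)/(6.24−3.47) ≈ 7.8169·Δt.
So d_Station 1 = 162.82, d_Station 2 = 132.01, d_Station 3 = 233.98 km.
Circle about each station: (x − 41.2)² + (y + 75.5)² = 162.82²; (x + 43.1)² + (y − 90.7)² = 132.01²; (x + 76.1)² + (y + 86.0)² = 233.98².
Subtracting the Station 1 equation from the Station 2 and Station 3 equations removes the quadratic terms:
-168.6 x + 332.4 y = 11770.12
-234.6 x − 21.0 y = -22446.77
Solving the 2×2 system: x ≈ 88.5, y ≈ 80.3 km.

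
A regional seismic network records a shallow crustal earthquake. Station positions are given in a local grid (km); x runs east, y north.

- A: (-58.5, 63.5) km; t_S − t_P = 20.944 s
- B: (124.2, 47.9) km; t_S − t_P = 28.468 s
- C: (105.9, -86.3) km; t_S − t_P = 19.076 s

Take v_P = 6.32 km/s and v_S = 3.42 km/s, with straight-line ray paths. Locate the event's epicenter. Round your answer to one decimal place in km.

-36.2 km east, -91.0 km north

Distance from S−P lag: d = Δt · v_P v_S / (v_P − v_S) = Δt · (6.32·3.42)/(6.32−3.42) ≈ 7.4532·Δt.
So d_A = 156.10, d_B = 212.18, d_C = 142.18 km.
Circle about each station: (x + 58.5)² + (y − 63.5)² = 156.10²; (x − 124.2)² + (y − 47.9)² = 212.18²; (x − 105.9)² + (y + 86.3)² = 142.18².
Subtracting pairs of circle equations eliminates x²+y² and gives linear equations (the radical axes):
365.4 x − 31.2 y = -10387.59
328.8 x − 299.6 y = 15360.06
Solving the 2×2 system: x ≈ -36.2, y ≈ -91.0 km.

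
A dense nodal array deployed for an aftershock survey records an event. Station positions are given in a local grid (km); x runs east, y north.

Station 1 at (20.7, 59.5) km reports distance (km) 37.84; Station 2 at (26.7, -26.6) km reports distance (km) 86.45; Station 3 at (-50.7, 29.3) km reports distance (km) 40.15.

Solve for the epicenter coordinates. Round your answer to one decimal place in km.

Circle about each station: (x − 20.7)² + (y − 59.5)² = 37.84²; (x − 26.7)² + (y + 26.6)² = 86.45²; (x + 50.7)² + (y − 29.3)² = 40.15².
Subtracting pairs of circle equations eliminates x²+y² and gives linear equations (the radical axes):
12.0 x − 172.2 y = -8590.03
-142.8 x − 60.4 y = -719.92
Solving the 2×2 system: x ≈ -15.6, y ≈ 48.8 km.

(-15.6, 48.8)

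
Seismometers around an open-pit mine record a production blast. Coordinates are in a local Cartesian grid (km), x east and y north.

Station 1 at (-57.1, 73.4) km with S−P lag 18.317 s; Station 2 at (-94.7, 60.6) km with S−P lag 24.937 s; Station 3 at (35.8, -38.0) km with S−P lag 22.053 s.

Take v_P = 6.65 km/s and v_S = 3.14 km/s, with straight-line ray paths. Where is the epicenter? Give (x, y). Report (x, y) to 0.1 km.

Distance from S−P lag: d = Δt · v_P v_S / (v_P − v_S) = Δt · (6.65·3.14)/(6.65−3.14) ≈ 5.9490·Δt.
So d_Station 1 = 108.97, d_Station 2 = 148.35, d_Station 3 = 131.19 km.
Circle about each station: (x + 57.1)² + (y − 73.4)² = 108.97²; (x + 94.7)² + (y − 60.6)² = 148.35²; (x − 35.8)² + (y + 38.0)² = 131.19².
Subtracting the Station 1 equation from the Station 2 and Station 3 equations removes the quadratic terms:
-75.2 x − 25.6 y = -6140.78
185.8 x − 222.8 y = -11258.69
Solving the 2×2 system: x ≈ 50.2, y ≈ 92.4 km.

x ≈ 50.2 km, y ≈ 92.4 km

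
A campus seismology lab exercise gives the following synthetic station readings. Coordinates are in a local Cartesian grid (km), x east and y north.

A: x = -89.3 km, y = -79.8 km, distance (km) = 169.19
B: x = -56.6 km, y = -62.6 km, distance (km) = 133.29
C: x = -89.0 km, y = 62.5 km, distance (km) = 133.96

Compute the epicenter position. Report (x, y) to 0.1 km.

(40.6, 28.6)

Circle about each station: (x + 89.3)² + (y + 79.8)² = 169.19²; (x + 56.6)² + (y + 62.6)² = 133.29²; (x + 89.0)² + (y − 62.5)² = 133.96².
Subtracting pairs of circle equations eliminates x²+y² and gives linear equations (the radical axes):
65.4 x + 34.4 y = 3638.82
0.6 x + 284.6 y = 8164.69
Solving the 2×2 system: x ≈ 40.6, y ≈ 28.6 km.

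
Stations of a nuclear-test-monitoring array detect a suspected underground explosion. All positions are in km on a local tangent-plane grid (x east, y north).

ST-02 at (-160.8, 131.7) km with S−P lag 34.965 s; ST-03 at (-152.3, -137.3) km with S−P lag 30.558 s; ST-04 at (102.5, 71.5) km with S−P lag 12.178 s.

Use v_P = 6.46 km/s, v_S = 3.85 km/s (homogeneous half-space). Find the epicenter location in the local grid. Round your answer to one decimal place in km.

(123.1, -42.7)

Distance from S−P lag: d = Δt · v_P v_S / (v_P − v_S) = Δt · (6.46·3.85)/(6.46−3.85) ≈ 9.5291·Δt.
So d_ST-02 = 333.19, d_ST-03 = 291.19, d_ST-04 = 116.05 km.
Circle about each station: (x + 160.8)² + (y − 131.7)² = 333.19²; (x + 152.3)² + (y + 137.3)² = 291.19²; (x − 102.5)² + (y − 71.5)² = 116.05².
Subtracting the ST-02 equation from the ST-03 and ST-04 equations removes the quadratic terms:
17.0 x − 538.0 y = 25069.01
526.6 x − 120.4 y = 69964.94
Solving the 2×2 system: x ≈ 123.1, y ≈ -42.7 km.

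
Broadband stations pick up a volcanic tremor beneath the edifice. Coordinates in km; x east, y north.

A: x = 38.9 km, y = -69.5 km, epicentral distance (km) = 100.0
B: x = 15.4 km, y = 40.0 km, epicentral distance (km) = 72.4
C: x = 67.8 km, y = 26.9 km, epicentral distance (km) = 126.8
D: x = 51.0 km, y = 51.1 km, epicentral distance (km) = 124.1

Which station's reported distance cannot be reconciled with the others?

B

Solve using three stations at a time. Using A, C, D (subtract circle equations pairwise → linear system) gives (x, y) ≈ (-48.9, -22.2).
Distances from that point to each station vs reported:
  A: calculated 99.7 vs reported 100.0 → residual 0.3 km
  B: calculated 89.4 vs reported 72.4 → residual 17.0 km
  C: calculated 126.6 vs reported 126.8 → residual 0.2 km
  D: calculated 123.9 vs reported 124.1 → residual 0.2 km
A, C, D are mutually consistent (residuals ≈ 0); B is off by 17.0 km.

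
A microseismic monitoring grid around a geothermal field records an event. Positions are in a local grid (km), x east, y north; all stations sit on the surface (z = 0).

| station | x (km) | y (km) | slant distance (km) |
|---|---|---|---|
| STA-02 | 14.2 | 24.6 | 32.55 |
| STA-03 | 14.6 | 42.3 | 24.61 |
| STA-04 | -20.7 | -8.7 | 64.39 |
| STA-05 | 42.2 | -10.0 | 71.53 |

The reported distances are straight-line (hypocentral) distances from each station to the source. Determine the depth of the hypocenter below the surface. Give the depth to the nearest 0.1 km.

z ≈ 21.9 km

Each station gives a sphere (x−x_i)² + (y−y_i)² + z² = d_i² (stations at z=0).
Subtracting the STA-02 sphere from STA-03 and STA-04: z² cancels, leaving linear equations in x and y:
0.8 x + 35.4 y = 1649.50
-69.8 x − 66.6 y = -3389.19
Solving: x ≈ 4.186, y ≈ 46.501 km (keep extra digits for the depth step; rounded: 4.2, 46.5).
Then from the STA-02 sphere: z² = 32.55² − (x − 14.2)² − (y − 24.6)² with x = 4.186, y = 46.501, so z ≈ 21.899 ≈ 21.9 km.
Check against STA-05 (with the unrounded solution): distance 71.53 ≈ 71.53 km. ✓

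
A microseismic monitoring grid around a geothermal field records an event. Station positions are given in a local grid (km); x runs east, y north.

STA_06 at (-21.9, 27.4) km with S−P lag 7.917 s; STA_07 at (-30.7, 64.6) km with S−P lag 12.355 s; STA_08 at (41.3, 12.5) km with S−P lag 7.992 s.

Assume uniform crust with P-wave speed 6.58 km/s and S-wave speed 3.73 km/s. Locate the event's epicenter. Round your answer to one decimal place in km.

Distance from S−P lag: d = Δt · v_P v_S / (v_P − v_S) = Δt · (6.58·3.73)/(6.58−3.73) ≈ 8.6117·Δt.
So d_STA_06 = 68.18, d_STA_07 = 106.40, d_STA_08 = 68.82 km.
Circle about each station: (x + 21.9)² + (y − 27.4)² = 68.18²; (x + 30.7)² + (y − 64.6)² = 106.40²; (x − 41.3)² + (y − 12.5)² = 68.82².
Subtracting the STA_06 equation from the STA_07 and STA_08 equations removes the quadratic terms:
-17.6 x + 74.4 y = -2787.17
126.4 x − 29.8 y = 543.89
Solving the 2×2 system: x ≈ -4.8, y ≈ -38.6 km.
Check against STA_06 (with the unrounded x, y): √((x + 21.9)²+(y − 27.4)²) = 68.18 ≈ 68.18 km. ✓

(-4.8, -38.6)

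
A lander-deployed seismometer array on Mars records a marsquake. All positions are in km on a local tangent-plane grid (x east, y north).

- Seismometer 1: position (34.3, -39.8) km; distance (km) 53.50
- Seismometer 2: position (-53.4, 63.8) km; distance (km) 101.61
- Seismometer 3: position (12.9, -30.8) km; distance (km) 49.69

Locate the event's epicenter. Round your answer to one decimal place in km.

x ≈ 35.0 km, y ≈ 13.7 km

Circle about each station: (x − 34.3)² + (y + 39.8)² = 53.50²; (x + 53.4)² + (y − 63.8)² = 101.61²; (x − 12.9)² + (y + 30.8)² = 49.69².
Subtracting the Seismometer 1 equation from the Seismometer 2 and Seismometer 3 equations removes the quadratic terms:
-175.4 x + 207.2 y = -3300.87
-42.8 x + 18.0 y = -1252.33
Solving the 2×2 system: x ≈ 35.0, y ≈ 13.7 km.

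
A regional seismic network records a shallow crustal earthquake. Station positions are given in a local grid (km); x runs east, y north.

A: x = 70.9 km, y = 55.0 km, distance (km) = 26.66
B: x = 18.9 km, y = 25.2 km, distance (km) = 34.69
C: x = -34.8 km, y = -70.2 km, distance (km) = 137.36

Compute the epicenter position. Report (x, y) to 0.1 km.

Circle about each station: (x − 70.9)² + (y − 55.0)² = 26.66²; (x − 18.9)² + (y − 25.2)² = 34.69²; (x + 34.8)² + (y + 70.2)² = 137.36².
Subtracting the A equation from the B and C equations removes the quadratic terms:
-104.0 x − 59.6 y = -7552.20
-211.4 x − 250.4 y = -20069.74
Solving the 2×2 system: x ≈ 51.7, y ≈ 36.5 km.
Check against A (with the unrounded x, y): √((x − 70.9)²+(y − 55.0)²) = 26.66 ≈ 26.66 km. ✓

x ≈ 51.7 km, y ≈ 36.5 km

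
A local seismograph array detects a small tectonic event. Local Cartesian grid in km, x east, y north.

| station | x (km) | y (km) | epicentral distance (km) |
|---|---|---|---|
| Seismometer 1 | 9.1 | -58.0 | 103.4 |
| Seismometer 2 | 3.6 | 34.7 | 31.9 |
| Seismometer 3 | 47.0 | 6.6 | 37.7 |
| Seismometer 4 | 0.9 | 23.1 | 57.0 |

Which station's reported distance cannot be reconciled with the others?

Seismometer 4

Solve using three stations at a time. Using Seismometer 1, Seismometer 2, Seismometer 3 (subtract circle equations pairwise → linear system) gives (x, y) ≈ (34.6, 42.2).
Distances from that point to each station vs reported:
  Seismometer 1: calculated 103.4 vs reported 103.4 → residual 0.0 km
  Seismometer 2: calculated 31.9 vs reported 31.9 → residual 0.0 km
  Seismometer 3: calculated 37.7 vs reported 37.7 → residual 0.0 km
  Seismometer 4: calculated 38.7 vs reported 57.0 → residual 18.3 km
Seismometer 1, Seismometer 2, Seismometer 3 are mutually consistent (residuals ≈ 0); Seismometer 4 is off by 18.3 km.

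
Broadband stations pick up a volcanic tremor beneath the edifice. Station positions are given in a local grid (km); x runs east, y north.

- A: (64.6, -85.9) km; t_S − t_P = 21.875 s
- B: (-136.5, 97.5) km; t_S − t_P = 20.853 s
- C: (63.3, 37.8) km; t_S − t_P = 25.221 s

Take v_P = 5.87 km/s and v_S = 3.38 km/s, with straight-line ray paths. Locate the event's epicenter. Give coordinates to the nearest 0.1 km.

Distance from S−P lag: d = Δt · v_P v_S / (v_P − v_S) = Δt · (5.87·3.38)/(5.87−3.38) ≈ 7.9681·Δt.
So d_A = 174.30, d_B = 166.16, d_C = 200.96 km.
Circle about each station: (x − 64.6)² + (y + 85.9)² = 174.30²; (x + 136.5)² + (y − 97.5)² = 166.16²; (x − 63.3)² + (y − 37.8)² = 200.96².
Subtracting pairs of circle equations eliminates x²+y² and gives linear equations (the radical axes):
-402.2 x + 366.8 y = 19357.87
-2.6 x + 247.4 y = -16120.67
Solving the 2×2 system: x ≈ -108.6, y ≈ -66.3 km.

(-108.6, -66.3)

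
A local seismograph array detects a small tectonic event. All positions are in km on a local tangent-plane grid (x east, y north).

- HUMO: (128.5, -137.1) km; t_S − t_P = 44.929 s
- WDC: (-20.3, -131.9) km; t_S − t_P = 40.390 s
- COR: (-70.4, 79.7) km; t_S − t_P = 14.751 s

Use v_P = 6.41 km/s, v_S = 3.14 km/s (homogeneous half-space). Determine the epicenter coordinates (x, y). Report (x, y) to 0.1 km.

13.5 km east, 114.4 km north

Distance from S−P lag: d = Δt · v_P v_S / (v_P − v_S) = Δt · (6.41·3.14)/(6.41−3.14) ≈ 6.1552·Δt.
So d_HUMO = 276.55, d_WDC = 248.61, d_COR = 90.79 km.
Circle about each station: (x − 128.5)² + (y + 137.1)² = 276.55²; (x + 20.3)² + (y + 131.9)² = 248.61²; (x + 70.4)² + (y − 79.7)² = 90.79².
Subtracting the HUMO equation from the WDC and COR equations removes the quadratic terms:
-297.6 x + 10.4 y = -2825.99
-397.8 x + 433.6 y = 44236.67
Solving the 2×2 system: x ≈ 13.5, y ≈ 114.4 km.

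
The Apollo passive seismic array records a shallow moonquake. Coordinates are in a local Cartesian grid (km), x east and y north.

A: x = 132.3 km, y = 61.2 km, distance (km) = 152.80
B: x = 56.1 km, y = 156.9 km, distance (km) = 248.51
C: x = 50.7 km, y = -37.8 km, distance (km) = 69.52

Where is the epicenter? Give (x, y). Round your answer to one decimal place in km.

Circle about each station: (x − 132.3)² + (y − 61.2)² = 152.80²; (x − 56.1)² + (y − 156.9)² = 248.51²; (x − 50.7)² + (y + 37.8)² = 69.52².
Subtracting the A equation from the B and C equations removes the quadratic terms:
-152.4 x + 191.4 y = -31893.29
-163.2 x − 198.0 y = 1265.41
Solving the 2×2 system: x ≈ 98.9, y ≈ -87.9 km.
Check against A (with the unrounded x, y): √((x − 132.3)²+(y − 61.2)²) = 152.79 ≈ 152.80 km. ✓

x ≈ 98.9 km, y ≈ -87.9 km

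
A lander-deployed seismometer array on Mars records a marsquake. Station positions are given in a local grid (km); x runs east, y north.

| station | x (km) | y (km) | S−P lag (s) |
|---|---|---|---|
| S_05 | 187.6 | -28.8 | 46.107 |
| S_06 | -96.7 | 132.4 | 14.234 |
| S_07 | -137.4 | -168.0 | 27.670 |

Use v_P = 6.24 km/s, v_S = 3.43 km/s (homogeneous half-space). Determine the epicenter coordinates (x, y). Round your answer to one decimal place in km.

(-156.4, 41.9)

Distance from S−P lag: d = Δt · v_P v_S / (v_P − v_S) = Δt · (6.24·3.43)/(6.24−3.43) ≈ 7.6168·Δt.
So d_S_05 = 351.19, d_S_06 = 108.42, d_S_07 = 210.76 km.
Circle about each station: (x − 187.6)² + (y + 28.8)² = 351.19²; (x + 96.7)² + (y − 132.4)² = 108.42²; (x + 137.4)² + (y + 168.0)² = 210.76².
Subtracting pairs of circle equations eliminates x²+y² and gives linear equations (the radical axes):
-568.6 x + 322.4 y = 102436.97
-650.0 x − 278.4 y = 89994.20
Solving the 2×2 system: x ≈ -156.4, y ≈ 41.9 km.
Check against S_05 (with the unrounded x, y): √((x − 187.6)²+(y + 28.8)²) = 351.19 ≈ 351.19 km. ✓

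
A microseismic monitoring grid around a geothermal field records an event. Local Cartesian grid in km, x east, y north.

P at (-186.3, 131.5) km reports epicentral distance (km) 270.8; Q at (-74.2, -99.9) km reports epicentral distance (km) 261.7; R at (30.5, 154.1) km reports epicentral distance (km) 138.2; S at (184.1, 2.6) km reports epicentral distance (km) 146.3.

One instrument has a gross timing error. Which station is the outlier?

R

Solve using three stations at a time. Using P, Q, S (subtract circle equations pairwise → linear system) gives (x, y) ≈ (83.6, 108.9).
Distances from that point to each station vs reported:
  P: calculated 270.8 vs reported 270.8 → residual 0.0 km
  Q: calculated 261.7 vs reported 261.7 → residual 0.0 km
  R: calculated 69.7 vs reported 138.2 → residual 68.5 km
  S: calculated 146.3 vs reported 146.3 → residual 0.0 km
P, Q, S are mutually consistent (residuals ≈ 0); R is off by 68.5 km.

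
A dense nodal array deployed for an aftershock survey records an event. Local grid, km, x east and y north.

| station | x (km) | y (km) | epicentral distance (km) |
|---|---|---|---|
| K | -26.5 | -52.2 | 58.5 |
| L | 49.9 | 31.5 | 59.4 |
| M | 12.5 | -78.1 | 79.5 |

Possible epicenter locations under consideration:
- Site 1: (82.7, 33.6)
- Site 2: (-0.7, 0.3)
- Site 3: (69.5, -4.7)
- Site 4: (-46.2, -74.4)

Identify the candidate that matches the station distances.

For each candidate, compare |candidate − station| to the reported distance:
Site 1: residuals K 80.4, L 26.5, M 52.4 → max 80.4 km
Site 2: residuals K 0.0, L 0.0, M 0.0 → max 0.0 km
Site 3: residuals K 48.6, L 18.2, M 13.4 → max 48.6 km
Site 4: residuals K 28.8, L 83.6, M 20.7 → max 83.6 km
Only Site 2 has all residuals ≈ 0.

Site 2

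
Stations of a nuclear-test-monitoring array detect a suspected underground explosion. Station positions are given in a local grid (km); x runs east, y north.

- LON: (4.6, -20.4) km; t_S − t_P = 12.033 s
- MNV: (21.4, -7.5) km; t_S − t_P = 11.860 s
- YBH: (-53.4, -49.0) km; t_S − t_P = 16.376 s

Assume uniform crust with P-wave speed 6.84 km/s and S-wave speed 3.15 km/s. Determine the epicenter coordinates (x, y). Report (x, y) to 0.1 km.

Distance from S−P lag: d = Δt · v_P v_S / (v_P − v_S) = Δt · (6.84·3.15)/(6.84−3.15) ≈ 5.8390·Δt.
So d_LON = 70.26, d_MNV = 69.25, d_YBH = 95.62 km.
Circle about each station: (x − 4.6)² + (y + 20.4)² = 70.26²; (x − 21.4)² + (y + 7.5)² = 69.25²; (x + 53.4)² + (y + 49.0)² = 95.62².
Subtracting pairs of circle equations eliminates x²+y² and gives linear equations (the radical axes):
33.6 x + 25.8 y = 217.80
-116.0 x − 57.2 y = 608.52
Solving the 2×2 system: x ≈ -26.3, y ≈ 42.7 km.

-26.3 km east, 42.7 km north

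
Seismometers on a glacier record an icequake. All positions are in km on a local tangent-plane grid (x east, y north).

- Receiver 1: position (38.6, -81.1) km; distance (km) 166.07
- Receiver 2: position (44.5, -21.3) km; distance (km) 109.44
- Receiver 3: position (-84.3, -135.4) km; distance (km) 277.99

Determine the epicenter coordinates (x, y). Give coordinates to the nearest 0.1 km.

Circle about each station: (x − 38.6)² + (y + 81.1)² = 166.07²; (x − 44.5)² + (y + 21.3)² = 109.44²; (x + 84.3)² + (y + 135.4)² = 277.99².
Subtracting the Receiver 1 equation from the Receiver 2 and Receiver 3 equations removes the quadratic terms:
11.8 x + 119.6 y = 9968.90
-245.8 x − 108.6 y = -32326.72
Solving the 2×2 system: x ≈ 99.0, y ≈ 73.6 km.

x ≈ 99.0 km, y ≈ 73.6 km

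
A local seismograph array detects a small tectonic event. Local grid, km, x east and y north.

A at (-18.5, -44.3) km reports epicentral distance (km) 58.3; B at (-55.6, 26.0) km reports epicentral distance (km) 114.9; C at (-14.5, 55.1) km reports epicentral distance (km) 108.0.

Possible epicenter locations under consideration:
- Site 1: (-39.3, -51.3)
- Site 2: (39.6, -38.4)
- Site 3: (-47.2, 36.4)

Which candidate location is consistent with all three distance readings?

For each candidate, compare |candidate − station| to the reported distance:
Site 1: residuals A 36.4, B 35.9, C 1.3 → max 36.4 km
Site 2: residuals A 0.1, B 0.0, C 0.0 → max 0.1 km
Site 3: residuals A 27.4, B 101.5, C 70.3 → max 101.5 km
Only Site 2 has all residuals ≈ 0.

Site 2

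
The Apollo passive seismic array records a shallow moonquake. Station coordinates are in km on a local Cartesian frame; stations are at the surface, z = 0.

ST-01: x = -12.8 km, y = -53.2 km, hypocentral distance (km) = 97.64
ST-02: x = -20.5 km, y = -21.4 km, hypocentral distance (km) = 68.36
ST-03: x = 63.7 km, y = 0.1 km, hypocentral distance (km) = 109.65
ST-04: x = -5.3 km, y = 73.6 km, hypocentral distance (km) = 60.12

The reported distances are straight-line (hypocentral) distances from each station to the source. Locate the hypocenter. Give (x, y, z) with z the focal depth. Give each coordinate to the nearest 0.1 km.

Each station gives a sphere (x−x_i)² + (y−y_i)² + z² = d_i² (stations at z=0).
Subtracting the ST-01 sphere from ST-02 and ST-03: z² cancels, leaving linear equations in x and y:
-15.4 x + 63.6 y = 2744.61
153.0 x + 106.6 y = -1425.93
Solving: x ≈ -33.701, y ≈ 34.994 km (keep extra digits for the depth step; rounded: -33.7, 35.0).
Then from the ST-01 sphere: z² = 97.64² − (x + 12.8)² − (y + 53.2)² with x = -33.701, y = 34.994, so z ≈ 36.312 ≈ 36.3 km.
Check against ST-04 (with the unrounded solution): distance 60.13 ≈ 60.12 km. ✓

x ≈ -33.7 km, y ≈ 35.0 km, depth ≈ 36.3 km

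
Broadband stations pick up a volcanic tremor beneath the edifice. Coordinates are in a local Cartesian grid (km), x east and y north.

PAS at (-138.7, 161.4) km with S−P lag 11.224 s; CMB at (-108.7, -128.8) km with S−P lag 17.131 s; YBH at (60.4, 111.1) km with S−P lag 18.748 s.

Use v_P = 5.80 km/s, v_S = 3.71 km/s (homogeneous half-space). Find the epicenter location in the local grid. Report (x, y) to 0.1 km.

x ≈ -121.7 km, y ≈ 47.1 km

Distance from S−P lag: d = Δt · v_P v_S / (v_P − v_S) = Δt · (5.80·3.71)/(5.80−3.71) ≈ 10.2957·Δt.
So d_PAS = 115.56, d_CMB = 176.38, d_YBH = 193.02 km.
Circle about each station: (x + 138.7)² + (y − 161.4)² = 115.56²; (x + 108.7)² + (y + 128.8)² = 176.38²; (x − 60.4)² + (y − 111.1)² = 193.02².
Subtracting pairs of circle equations eliminates x²+y² and gives linear equations (the radical axes):
60.0 x − 580.4 y = -34638.31
398.2 x − 100.6 y = -53198.89
Solving the 2×2 system: x ≈ -121.7, y ≈ 47.1 km.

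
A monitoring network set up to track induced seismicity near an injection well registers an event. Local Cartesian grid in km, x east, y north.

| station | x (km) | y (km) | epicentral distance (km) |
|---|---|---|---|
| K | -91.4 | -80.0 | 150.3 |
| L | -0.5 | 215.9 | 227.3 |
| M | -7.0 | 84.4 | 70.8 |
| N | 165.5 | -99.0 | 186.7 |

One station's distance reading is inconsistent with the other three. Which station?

L

Solve using three stations at a time. Using K, M, N (subtract circle equations pairwise → linear system) gives (x, y) ≈ (21.2, 19.5).
Distances from that point to each station vs reported:
  K: calculated 150.3 vs reported 150.3 → residual 0.0 km
  L: calculated 197.6 vs reported 227.3 → residual 29.7 km
  M: calculated 70.8 vs reported 70.8 → residual 0.0 km
  N: calculated 186.7 vs reported 186.7 → residual 0.0 km
K, M, N are mutually consistent (residuals ≈ 0); L is off by 29.7 km.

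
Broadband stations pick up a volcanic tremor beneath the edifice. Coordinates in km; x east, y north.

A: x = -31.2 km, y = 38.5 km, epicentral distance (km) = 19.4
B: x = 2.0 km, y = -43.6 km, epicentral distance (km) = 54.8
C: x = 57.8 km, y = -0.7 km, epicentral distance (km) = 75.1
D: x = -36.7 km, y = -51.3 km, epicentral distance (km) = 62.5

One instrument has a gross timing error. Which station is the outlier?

Solve using three stations at a time. Using B, C, D (subtract circle equations pairwise → linear system) gives (x, y) ≈ (-16.6, 7.7).
Distances from that point to each station vs reported:
  A: calculated 34.1 vs reported 19.4 → residual 14.7 km
  B: calculated 54.5 vs reported 54.8 → residual 0.3 km
  C: calculated 74.9 vs reported 75.1 → residual 0.2 km
  D: calculated 62.3 vs reported 62.5 → residual 0.2 km
B, C, D are mutually consistent (residuals ≈ 0); A is off by 14.7 km.

A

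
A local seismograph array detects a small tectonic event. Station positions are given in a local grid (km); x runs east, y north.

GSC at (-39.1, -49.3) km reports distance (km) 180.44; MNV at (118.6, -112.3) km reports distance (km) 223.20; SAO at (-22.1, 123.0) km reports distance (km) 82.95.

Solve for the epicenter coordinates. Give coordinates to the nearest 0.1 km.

Circle about each station: (x + 39.1)² + (y + 49.3)² = 180.44²; (x − 118.6)² + (y + 112.3)² = 223.20²; (x + 22.1)² + (y − 123.0)² = 82.95².
Subtracting the GSC equation from the MNV and SAO equations removes the quadratic terms:
315.4 x − 126.0 y = 5458.30
34.0 x + 344.6 y = 37336.00
Solving the 2×2 system: x ≈ 58.3, y ≈ 102.6 km.
Check against GSC (with the unrounded x, y): √((x + 39.1)²+(y + 49.3)²) = 180.44 ≈ 180.44 km. ✓

(58.3, 102.6)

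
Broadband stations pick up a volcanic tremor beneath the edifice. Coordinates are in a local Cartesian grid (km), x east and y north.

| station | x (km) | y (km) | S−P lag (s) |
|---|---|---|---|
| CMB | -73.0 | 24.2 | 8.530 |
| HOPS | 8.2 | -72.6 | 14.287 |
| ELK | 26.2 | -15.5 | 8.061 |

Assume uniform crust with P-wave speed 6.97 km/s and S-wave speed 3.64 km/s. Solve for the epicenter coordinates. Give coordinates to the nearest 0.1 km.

x ≈ -8.9 km, y ≈ 34.9 km

Distance from S−P lag: d = Δt · v_P v_S / (v_P − v_S) = Δt · (6.97·3.64)/(6.97−3.64) ≈ 7.6189·Δt.
So d_CMB = 64.99, d_HOPS = 108.85, d_ELK = 61.42 km.
Circle about each station: (x + 73.0)² + (y − 24.2)² = 64.99²; (x − 8.2)² + (y + 72.6)² = 108.85²; (x − 26.2)² + (y + 15.5)² = 61.42².
Subtracting pairs of circle equations eliminates x²+y² and gives linear equations (the radical axes):
162.4 x − 193.6 y = -8201.26
198.4 x − 79.4 y = -4536.67
Solving the 2×2 system: x ≈ -8.9, y ≈ 34.9 km.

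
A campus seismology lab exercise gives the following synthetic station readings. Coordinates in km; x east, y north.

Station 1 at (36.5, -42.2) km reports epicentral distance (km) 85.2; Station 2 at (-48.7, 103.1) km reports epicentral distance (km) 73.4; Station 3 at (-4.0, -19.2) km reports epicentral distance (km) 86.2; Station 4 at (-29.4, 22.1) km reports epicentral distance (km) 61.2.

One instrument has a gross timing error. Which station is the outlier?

Station 1

Solve using three stations at a time. Using Station 2, Station 3, Station 4 (subtract circle equations pairwise → linear system) gives (x, y) ≈ (14.4, 65.2).
Distances from that point to each station vs reported:
  Station 1: calculated 109.7 vs reported 85.2 → residual 24.5 km
  Station 2: calculated 73.6 vs reported 73.4 → residual 0.2 km
  Station 3: calculated 86.4 vs reported 86.2 → residual 0.2 km
  Station 4: calculated 61.5 vs reported 61.2 → residual 0.3 km
Station 2, Station 3, Station 4 are mutually consistent (residuals ≈ 0); Station 1 is off by 24.5 km.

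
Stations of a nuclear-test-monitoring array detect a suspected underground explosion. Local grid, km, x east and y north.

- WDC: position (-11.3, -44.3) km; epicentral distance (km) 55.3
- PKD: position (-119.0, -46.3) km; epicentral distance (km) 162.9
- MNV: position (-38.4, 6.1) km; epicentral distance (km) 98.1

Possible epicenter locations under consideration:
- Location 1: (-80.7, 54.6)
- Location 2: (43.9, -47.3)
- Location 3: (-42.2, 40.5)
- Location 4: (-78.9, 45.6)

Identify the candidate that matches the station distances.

Location 2

For each candidate, compare |candidate − station| to the reported distance:
Location 1: residuals WDC 65.5, PKD 55.0, MNV 33.7 → max 65.5 km
Location 2: residuals WDC 0.0, PKD 0.0, MNV 0.0 → max 0.0 km
Location 3: residuals WDC 35.0, PKD 47.0, MNV 63.5 → max 63.5 km
Location 4: residuals WDC 57.2, PKD 62.6, MNV 41.5 → max 62.6 km
Only Location 2 has all residuals ≈ 0.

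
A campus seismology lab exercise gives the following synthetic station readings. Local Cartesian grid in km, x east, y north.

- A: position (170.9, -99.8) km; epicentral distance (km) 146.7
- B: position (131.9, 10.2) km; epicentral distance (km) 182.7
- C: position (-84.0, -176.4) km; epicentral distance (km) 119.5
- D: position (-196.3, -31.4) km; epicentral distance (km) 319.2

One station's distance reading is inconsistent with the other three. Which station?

Solve using three stations at a time. Using A, B, C (subtract circle equations pairwise → linear system) gives (x, y) ≈ (30.3, -141.6).
Distances from that point to each station vs reported:
  A: calculated 146.7 vs reported 146.7 → residual 0.0 km
  B: calculated 182.7 vs reported 182.7 → residual 0.0 km
  C: calculated 119.5 vs reported 119.5 → residual 0.0 km
  D: calculated 252.0 vs reported 319.2 → residual 67.2 km
A, B, C are mutually consistent (residuals ≈ 0); D is off by 67.2 km.

D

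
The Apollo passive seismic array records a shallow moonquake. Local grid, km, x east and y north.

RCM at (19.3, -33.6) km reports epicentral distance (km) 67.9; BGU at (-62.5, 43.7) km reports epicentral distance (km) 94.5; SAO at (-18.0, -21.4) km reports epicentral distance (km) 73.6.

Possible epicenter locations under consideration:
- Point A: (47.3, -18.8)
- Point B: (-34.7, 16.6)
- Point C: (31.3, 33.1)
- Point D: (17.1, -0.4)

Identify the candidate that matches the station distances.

For each candidate, compare |candidate − station| to the reported distance:
Point A: residuals RCM 36.2, BGU 31.8, SAO 8.2 → max 36.2 km
Point B: residuals RCM 5.8, BGU 55.7, SAO 32.1 → max 55.7 km
Point C: residuals RCM 0.1, BGU 0.1, SAO 0.1 → max 0.1 km
Point D: residuals RCM 34.6, BGU 3.5, SAO 32.7 → max 34.6 km
Only Point C has all residuals ≈ 0.

Point C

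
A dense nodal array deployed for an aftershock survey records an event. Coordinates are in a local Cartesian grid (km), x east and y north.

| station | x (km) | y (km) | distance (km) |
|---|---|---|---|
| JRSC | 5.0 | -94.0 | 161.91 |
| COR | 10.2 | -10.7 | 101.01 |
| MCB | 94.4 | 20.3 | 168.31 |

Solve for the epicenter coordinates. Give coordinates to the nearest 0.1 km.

Circle about each station: (x − 5.0)² + (y + 94.0)² = 161.91²; (x − 10.2)² + (y + 10.7)² = 101.01²; (x − 94.4)² + (y − 20.3)² = 168.31².
Subtracting the JRSC equation from the COR and MCB equations removes the quadratic terms:
10.4 x + 166.6 y = 7369.36
178.8 x + 228.6 y = -1650.96
Solving the 2×2 system: x ≈ -71.5, y ≈ 48.7 km.

(-71.5, 48.7)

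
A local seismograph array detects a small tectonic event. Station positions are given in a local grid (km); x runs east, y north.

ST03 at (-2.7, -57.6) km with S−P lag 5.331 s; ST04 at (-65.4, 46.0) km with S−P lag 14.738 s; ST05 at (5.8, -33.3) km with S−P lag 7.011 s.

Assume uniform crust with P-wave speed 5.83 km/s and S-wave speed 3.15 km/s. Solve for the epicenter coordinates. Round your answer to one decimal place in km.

Distance from S−P lag: d = Δt · v_P v_S / (v_P − v_S) = Δt · (5.83·3.15)/(5.83−3.15) ≈ 6.8524·Δt.
So d_ST03 = 36.53, d_ST04 = 100.99, d_ST05 = 48.04 km.
Circle about each station: (x + 2.7)² + (y + 57.6)² = 36.53²; (x + 65.4)² + (y − 46.0)² = 100.99²; (x − 5.8)² + (y + 33.3)² = 48.04².
Subtracting pairs of circle equations eliminates x²+y² and gives linear equations (the radical axes):
-125.4 x + 207.2 y = -5796.43
17.0 x + 48.6 y = -3155.92
Solving the 2×2 system: x ≈ -38.7, y ≈ -51.4 km.
Check against ST03 (with the unrounded x, y): √((x + 2.7)²+(y + 57.6)²) = 36.53 ≈ 36.53 km. ✓

x ≈ -38.7 km, y ≈ -51.4 km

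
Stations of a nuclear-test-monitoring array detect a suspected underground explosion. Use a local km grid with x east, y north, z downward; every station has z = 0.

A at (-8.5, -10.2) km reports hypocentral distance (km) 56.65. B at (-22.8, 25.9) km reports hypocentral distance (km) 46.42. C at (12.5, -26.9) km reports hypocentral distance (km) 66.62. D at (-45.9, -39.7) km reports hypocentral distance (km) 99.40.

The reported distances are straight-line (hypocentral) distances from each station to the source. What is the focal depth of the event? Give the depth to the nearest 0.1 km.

depth ≈ 25.5 km

Each station gives a sphere (x−x_i)² + (y−y_i)² + z² = d_i² (stations at z=0).
Subtracting the A sphere from B and C: z² cancels, leaving linear equations in x and y:
-28.6 x + 72.2 y = 2068.77
42.0 x − 33.4 y = -525.43
Solving: x ≈ 15.002, y ≈ 34.596 km (keep extra digits for the depth step; rounded: 15.0, 34.6).
Then from the A sphere: z² = 56.65² − (x + 8.5)² − (y + 10.2)² with x = 15.002, y = 34.596, so z ≈ 25.499 ≈ 25.5 km.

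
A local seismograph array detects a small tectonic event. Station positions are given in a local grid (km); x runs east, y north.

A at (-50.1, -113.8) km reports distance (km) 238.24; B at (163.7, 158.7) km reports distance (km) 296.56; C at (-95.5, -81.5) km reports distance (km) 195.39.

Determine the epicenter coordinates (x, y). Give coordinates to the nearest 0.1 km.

x ≈ -129.0 km, y ≈ 111.0 km

Circle about each station: (x + 50.1)² + (y + 113.8)² = 238.24²; (x − 163.7)² + (y − 158.7)² = 296.56²; (x + 95.5)² + (y + 81.5)² = 195.39².
Subtracting pairs of circle equations eliminates x²+y² and gives linear equations (the radical axes):
427.6 x + 545.0 y = 5333.39
-90.8 x + 64.6 y = 18883.10
Solving the 2×2 system: x ≈ -129.0, y ≈ 111.0 km.
Check against A (with the unrounded x, y): √((x + 50.1)²+(y + 113.8)²) = 238.24 ≈ 238.24 km. ✓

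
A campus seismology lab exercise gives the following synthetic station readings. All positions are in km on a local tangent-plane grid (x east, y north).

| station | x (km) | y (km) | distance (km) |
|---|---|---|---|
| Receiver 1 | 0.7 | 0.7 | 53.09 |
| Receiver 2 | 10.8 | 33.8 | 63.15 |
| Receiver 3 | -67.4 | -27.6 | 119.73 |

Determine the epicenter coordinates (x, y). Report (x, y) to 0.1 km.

Circle about each station: (x − 0.7)² + (y − 0.7)² = 53.09²; (x − 10.8)² + (y − 33.8)² = 63.15²; (x + 67.4)² + (y + 27.6)² = 119.73².
Subtracting the Receiver 1 equation from the Receiver 2 and Receiver 3 equations removes the quadratic terms:
20.2 x + 66.2 y = 88.73
-136.2 x − 56.6 y = -6213.18
Solving the 2×2 system: x ≈ 51.6, y ≈ -14.4 km.
Check against Receiver 1 (with the unrounded x, y): √((x − 0.7)²+(y − 0.7)²) = 53.10 ≈ 53.09 km. ✓

(51.6, -14.4)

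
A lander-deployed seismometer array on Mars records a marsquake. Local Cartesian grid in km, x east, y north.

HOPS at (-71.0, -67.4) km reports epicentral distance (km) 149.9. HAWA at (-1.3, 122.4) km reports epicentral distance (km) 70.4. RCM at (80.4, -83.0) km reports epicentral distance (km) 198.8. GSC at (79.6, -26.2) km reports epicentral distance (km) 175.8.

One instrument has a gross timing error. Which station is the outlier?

Solve using three stations at a time. Using HOPS, HAWA, GSC (subtract circle equations pairwise → linear system) gives (x, y) ≈ (-58.9, 82.0).
Distances from that point to each station vs reported:
  HOPS: calculated 149.9 vs reported 149.9 → residual 0.0 km
  HAWA: calculated 70.4 vs reported 70.4 → residual 0.0 km
  RCM: calculated 216.0 vs reported 198.8 → residual 17.2 km
  GSC: calculated 175.8 vs reported 175.8 → residual 0.0 km
HOPS, HAWA, GSC are mutually consistent (residuals ≈ 0); RCM is off by 17.2 km.

RCM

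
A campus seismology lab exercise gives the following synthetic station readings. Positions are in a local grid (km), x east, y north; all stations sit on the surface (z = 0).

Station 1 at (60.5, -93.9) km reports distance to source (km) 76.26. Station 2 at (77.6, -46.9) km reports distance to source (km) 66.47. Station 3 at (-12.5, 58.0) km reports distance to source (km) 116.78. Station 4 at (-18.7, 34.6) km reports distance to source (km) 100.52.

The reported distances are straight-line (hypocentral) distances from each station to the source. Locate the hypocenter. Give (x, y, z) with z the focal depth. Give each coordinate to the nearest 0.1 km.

x ≈ 29.4 km, y ≈ -41.1 km, depth ≈ 45.4 km

Each station gives a sphere (x−x_i)² + (y−y_i)² + z² = d_i² (stations at z=0).
Subtracting the Station 1 sphere from Station 2 and Station 3: z² cancels, leaving linear equations in x and y:
34.2 x + 94.0 y = -2858.76
-146.0 x + 303.8 y = -16779.19
Solving: x ≈ 29.392, y ≈ -41.106 km (keep extra digits for the depth step; rounded: 29.4, -41.1).
Then from the Station 1 sphere: z² = 76.26² − (x − 60.5)² − (y + 93.9)² with x = 29.392, y = -41.106, so z ≈ 45.395 ≈ 45.4 km.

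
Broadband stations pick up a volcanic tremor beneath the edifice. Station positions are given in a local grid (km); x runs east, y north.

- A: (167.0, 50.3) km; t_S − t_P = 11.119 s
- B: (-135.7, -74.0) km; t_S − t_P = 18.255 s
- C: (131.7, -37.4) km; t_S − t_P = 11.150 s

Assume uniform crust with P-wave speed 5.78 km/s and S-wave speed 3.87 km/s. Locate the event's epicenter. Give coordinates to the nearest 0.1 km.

Distance from S−P lag: d = Δt · v_P v_S / (v_P − v_S) = Δt · (5.78·3.87)/(5.78−3.87) ≈ 11.7113·Δt.
So d_A = 130.22, d_B = 213.79, d_C = 130.58 km.
Circle about each station: (x − 167.0)² + (y − 50.3)² = 130.22²; (x + 135.7)² + (y + 74.0)² = 213.79²; (x − 131.7)² + (y + 37.4)² = 130.58².
Subtracting pairs of circle equations eliminates x²+y² and gives linear equations (the radical axes):
-605.4 x − 248.6 y = -35277.52
-70.6 x − 175.4 y = -11769.33
Solving the 2×2 system: x ≈ 36.8, y ≈ 52.3 km.

(36.8, 52.3)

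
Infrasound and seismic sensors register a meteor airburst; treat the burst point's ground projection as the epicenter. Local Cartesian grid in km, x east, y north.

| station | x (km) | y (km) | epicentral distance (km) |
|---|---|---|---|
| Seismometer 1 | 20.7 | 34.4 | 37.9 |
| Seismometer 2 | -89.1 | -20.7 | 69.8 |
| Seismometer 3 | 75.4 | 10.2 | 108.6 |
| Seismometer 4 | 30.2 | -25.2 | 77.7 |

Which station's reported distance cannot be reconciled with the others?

Seismometer 1

Solve using three stations at a time. Using Seismometer 2, Seismometer 3, Seismometer 4 (subtract circle equations pairwise → linear system) gives (x, y) ≈ (-32.7, 20.4).
Distances from that point to each station vs reported:
  Seismometer 1: calculated 55.2 vs reported 37.9 → residual 17.3 km
  Seismometer 2: calculated 69.8 vs reported 69.8 → residual 0.0 km
  Seismometer 3: calculated 108.6 vs reported 108.6 → residual 0.0 km
  Seismometer 4: calculated 77.7 vs reported 77.7 → residual 0.0 km
Seismometer 2, Seismometer 3, Seismometer 4 are mutually consistent (residuals ≈ 0); Seismometer 1 is off by 17.3 km.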